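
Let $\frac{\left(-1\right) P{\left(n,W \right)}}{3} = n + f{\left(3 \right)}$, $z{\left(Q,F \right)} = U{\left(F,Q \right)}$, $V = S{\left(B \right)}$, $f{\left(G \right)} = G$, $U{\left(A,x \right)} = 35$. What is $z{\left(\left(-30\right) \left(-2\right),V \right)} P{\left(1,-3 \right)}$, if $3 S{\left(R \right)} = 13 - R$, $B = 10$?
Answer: $-420$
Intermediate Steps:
$S{\left(R \right)} = \frac{13}{3} - \frac{R}{3}$ ($S{\left(R \right)} = \frac{13 - R}{3} = \frac{13}{3} - \frac{R}{3}$)
$V = 1$ ($V = \frac{13}{3} - \frac{10}{3} = 1$)
$z{\left(Q,F \right)} = 35$
$P{\left(n,W \right)} = -9 - 3 n$ ($P{\left(n,W \right)} = - 3 \left(n + 3\right) = - 3 \left(3 + n\right) = -9 - 3 n$)
$z{\left(\left(-30\right) \left(-2\right),V \right)} P{\left(1,-3 \right)} = 35 \left(-9 - 3\right) = 35 \left(-12\right) = -420$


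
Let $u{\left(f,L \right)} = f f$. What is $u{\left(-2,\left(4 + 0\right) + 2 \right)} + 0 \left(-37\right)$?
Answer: $4$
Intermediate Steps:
$u{\left(f,L \right)} = f^{2}$
$u{\left(-2,\left(4 + 0\right) + 2 \right)} + 0 \left(-37\right) = \left(-2\right)^{2} + 0 \left(-37\right) = 4 + 0 = 4$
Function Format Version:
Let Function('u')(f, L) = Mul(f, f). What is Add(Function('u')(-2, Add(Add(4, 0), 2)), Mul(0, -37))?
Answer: 4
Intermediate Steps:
Function('u')(f, L) = Pow(f, 2)
Add(Function('u')(-2, Add(Add(4, 0), 2)), Mul(0, -37)) = Add(Pow(-2, 2), Mul(0, -37)) = Add(4, 0) = 4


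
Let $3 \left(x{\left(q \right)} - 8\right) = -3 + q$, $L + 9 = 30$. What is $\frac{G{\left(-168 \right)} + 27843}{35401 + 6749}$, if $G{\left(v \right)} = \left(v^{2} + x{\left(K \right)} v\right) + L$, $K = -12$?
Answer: $\frac{9264}{7025} \approx 1.3187$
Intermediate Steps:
$L = 21$ ($L = -9 + 30 = 21$)
$x{\left(q \right)} = 7 + \frac{q}{3}$ ($x{\left(q \right)} = 8 + \frac{-3 + q}{3} = 8 + \left(-1 + \frac{q}{3}\right) = 7 + \frac{q}{3}$)
$G{\left(v \right)} = 21 + v^{2} + 3 v$ ($G{\left(v \right)} = \left(v^{2} + \left(7 + \frac{1}{3} \left(-12\right)\right) v\right) + 21 = \left(v^{2} + \left(7 - 4\right) v\right) + 21 = \left(v^{2} + 3 v\right) + 21 = 21 + v^{2} + 3 v$)
$\frac{G{\left(-168 \right)} + 27843}{35401 + 6749} = \frac{\left(21 + \left(-168\right)^{2} + 3 \left(-168\right)\right) + 27843}{35401 + 6749} = \frac{\left(21 + 28224 - 504\right) + 27843}{42150} = \left(27741 + 27843\right) \frac{1}{42150} = 55584 \cdot \frac{1}{42150} = \frac{9264}{7025}$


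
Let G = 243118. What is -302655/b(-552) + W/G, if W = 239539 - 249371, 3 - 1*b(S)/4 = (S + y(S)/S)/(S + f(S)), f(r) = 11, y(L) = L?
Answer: -19903648657253/521244992 ≈ -38185.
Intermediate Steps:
b(S) = 12 - 4*(1 + S)/(11 + S) (b(S) = 12 - 4*(S + S/S)/(S + 11) = 12 - 4*(S + 1)/(11 + S) = 12 - 4*(1 + S)/(11 + S))
W = -9832
-302655/b(-552) + W/G = -302655*(11 - 552)/(8*(16 - 552)) - 9832/243118 = -302655/(8*(-536)/(-541)) - 9832*1/243118 = -302655/(8*(-1/541)*(-536)) - 4916/121559 = -302655/4288/541 - 4916/121559 = -302655*541/4288 - 4916/121559 = -163736355/4288 - 4916/121559 = -19903648657253/521244992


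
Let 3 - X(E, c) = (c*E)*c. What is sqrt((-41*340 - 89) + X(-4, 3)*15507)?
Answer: 14*sqrt(3014) ≈ 768.60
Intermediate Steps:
X(E, c) = 3 - E*c**2 (X(E, c) = 3 - c*E*c = 3 - E*c*c = 3 - E*c**2)
sqrt((-41*340 - 89) + X(-4, 3)*15507) = sqrt((-41*340 - 89) + (3 - 1*(-4)*3**2)*15507) = sqrt((-13940 - 89) + (3 - 1*(-4)*9)*15507) = sqrt(-14029 + (3 + 36)*15507) = sqrt(-14029 + 39*15507) = sqrt(-14029 + 604773) = sqrt(590744) = 14*sqrt(3014)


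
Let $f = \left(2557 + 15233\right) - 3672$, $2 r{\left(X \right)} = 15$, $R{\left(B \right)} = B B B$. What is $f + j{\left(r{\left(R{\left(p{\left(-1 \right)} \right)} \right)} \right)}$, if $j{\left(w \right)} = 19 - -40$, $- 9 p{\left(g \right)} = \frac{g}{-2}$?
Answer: $14177$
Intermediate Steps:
$p{\left(g \right)} = \frac{g}{18}$ ($p{\left(g \right)} = - \frac{g \frac{1}{-2}}{9} = - \frac{g \left(- \frac{1}{2}\right)}{9} = - \frac{\left(- \frac{1}{2}\right) g}{9} = \frac{g}{18}$)
$R{\left(B \right)} = B^{3}$ ($R{\left(B \right)} = B B^{2} = B^{3}$)
$r{\left(X \right)} = \frac{15}{2}$ ($r{\left(X \right)} = \frac{1}{2} \cdot 15 = \frac{15}{2}$)
$j{\left(w \right)} = 59$ ($j{\left(w \right)} = 19 + 40 = 59$)
$f = 14118$ ($f = 17790 - 3672 = 14118$)
$f + j{\left(r{\left(R{\left(p{\left(-1 \right)} \right)} \right)} \right)} = 14118 + 59 = 14177$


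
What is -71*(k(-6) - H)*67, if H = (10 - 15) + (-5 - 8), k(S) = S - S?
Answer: -85626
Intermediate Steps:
k(S) = 0
H = -18 (H = -5 - 13 = -18)
-71*(k(-6) - H)*67 = -71*(0 - 1*(-18))*67 = -71*(0 + 18)*67 = -71*18*67 = -1278*67 = -85626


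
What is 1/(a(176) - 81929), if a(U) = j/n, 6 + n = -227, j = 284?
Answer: -233/19089741 ≈ -1.2206e-5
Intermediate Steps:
n = -233 (n = -6 - 227 = -233)
a(U) = -284/233 (a(U) = 284/(-233) = 284*(-1/233) = -284/233)
1/(a(176) - 81929) = 1/(-284/233 - 81929) = 1/(-19089741/233) = -233/19089741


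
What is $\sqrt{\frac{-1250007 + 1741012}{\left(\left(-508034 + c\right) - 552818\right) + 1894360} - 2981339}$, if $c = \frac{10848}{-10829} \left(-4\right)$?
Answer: $\frac{i \sqrt{60722789252197472062789071}}{4513050762} \approx 1726.7 i$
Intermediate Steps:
$c = \frac{43392}{10829}$ ($c = 10848 \left(- \frac{1}{10829}\right) \left(-4\right) = \left(- \frac{10848}{10829}\right) \left(-4\right) = \frac{43392}{10829} \approx 4.007$)
$\sqrt{\frac{-1250007 + 1741012}{\left(\left(-508034 + c\right) - 552818\right) + 1894360} - 2981339} = \sqrt{\frac{-1250007 + 1741012}{\left(\left(-508034 + \frac{43392}{10829}\right) - 552818\right) + 1894360} - 2981339} = \sqrt{\frac{491005}{\left(- \frac{5501456794}{10829} - 552818\right) + 1894360} - 2981339} = \sqrt{\frac{491005}{- \frac{11487922916}{10829} + 1894360} - 2981339} = \sqrt{\frac{491005}{\frac{9026101524}{10829}} - 2981339} = \sqrt{491005 \cdot \frac{10829}{9026101524} - 2981339} = \sqrt{\frac{5317093145}{9026101524} - 2981339} = \sqrt{- \frac{26909863174367491}{9026101524}} = \frac{i \sqrt{60722789252197472062789071}}{4513050762}$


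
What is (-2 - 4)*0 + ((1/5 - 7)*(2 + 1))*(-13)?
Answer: 1326/5 ≈ 265.20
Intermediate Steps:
(-2 - 4)*0 + ((1/5 - 7)*(2 + 1))*(-13) = -6*0 + ((⅕ - 7)*3)*(-13) = 0 - 34/5*3*(-13) = 0 - 102/5*(-13) = 0 + 1326/5 = 1326/5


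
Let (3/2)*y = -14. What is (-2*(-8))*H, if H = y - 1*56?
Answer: -3136/3 ≈ -1045.3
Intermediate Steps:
y = -28/3 (y = (⅔)*(-14) = -28/3 ≈ -9.3333)
H = -196/3 (H = -28/3 - 1*56 = -28/3 - 56 = -196/3 ≈ -65.333)
(-2*(-8))*H = -2*(-8)*(-196/3) = 16*(-196/3) = -3136/3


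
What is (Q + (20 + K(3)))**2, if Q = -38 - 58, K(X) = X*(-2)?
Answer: 6724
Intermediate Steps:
K(X) = -2*X
Q = -96
(Q + (20 + K(3)))**2 = (-96 + (20 - 2*3))**2 = (-96 + (20 - 6))**2 = (-96 + 14)**2 = (-82)**2 = 6724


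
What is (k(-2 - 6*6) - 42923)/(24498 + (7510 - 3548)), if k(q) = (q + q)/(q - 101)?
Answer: -5966221/3955940 ≈ -1.5082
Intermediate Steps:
k(q) = 2*q/(-101 + q) (k(q) = (2*q)/(-101 + q) = 2*q/(-101 + q))
(k(-2 - 6*6) - 42923)/(24498 + (7510 - 3548)) = (2*(-2 - 6*6)/(-101 + (-2 - 6*6)) - 42923)/(24498 + (7510 - 3548)) = (2*(-2 - 36)/(-101 + (-2 - 36)) - 42923)/(24498 + 3962) = (2*(-38)/(-101 - 38) - 42923)/28460 = (2*(-38)/(-139) - 42923)*(1/28460) = (2*(-38)*(-1/139) - 42923)*(1/28460) = (76/139 - 42923)*(1/28460) = -5966221/139*1/28460 = -5966221/3955940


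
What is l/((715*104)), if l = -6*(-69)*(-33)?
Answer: -621/3380 ≈ -0.18373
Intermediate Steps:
l = -13662 (l = 414*(-33) = -13662)
l/((715*104)) = -13662/(715*104) = -13662/74360 = -13662*1/74360 = -621/3380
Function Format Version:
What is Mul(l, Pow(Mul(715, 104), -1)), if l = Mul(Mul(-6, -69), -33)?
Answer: Rational(-621, 3380) ≈ -0.18373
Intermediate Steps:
l = -13662 (l = Mul(414, -33) = -13662)
Mul(l, Pow(Mul(715, 104), -1)) = Mul(-13662, Pow(Mul(715, 104), -1)) = Mul(-13662, Pow(74360, -1)) = Mul(-13662, Rational(1, 74360)) = Rational(-621, 3380)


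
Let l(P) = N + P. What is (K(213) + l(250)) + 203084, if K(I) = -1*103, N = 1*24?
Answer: 203255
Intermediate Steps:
N = 24
l(P) = 24 + P
K(I) = -103
(K(213) + l(250)) + 203084 = (-103 + (24 + 250)) + 203084 = (-103 + 274) + 203084 = 171 + 203084 = 203255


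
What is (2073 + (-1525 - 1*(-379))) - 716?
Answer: 211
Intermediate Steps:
(2073 + (-1525 - 1*(-379))) - 716 = (2073 + (-1525 + 379)) - 716 = (2073 - 1146) - 716 = 927 - 716 = 211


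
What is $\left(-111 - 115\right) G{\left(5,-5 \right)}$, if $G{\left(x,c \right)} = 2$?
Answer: $-452$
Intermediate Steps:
$\left(-111 - 115\right) G{\left(5,-5 \right)} = \left(-111 - 115\right) 2 = \left(-226\right) 2 = -452$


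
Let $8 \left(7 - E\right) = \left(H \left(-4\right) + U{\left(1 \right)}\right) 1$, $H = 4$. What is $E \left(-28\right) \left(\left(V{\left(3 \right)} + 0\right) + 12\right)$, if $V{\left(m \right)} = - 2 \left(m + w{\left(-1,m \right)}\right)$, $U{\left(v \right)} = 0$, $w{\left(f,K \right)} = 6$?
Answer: $1512$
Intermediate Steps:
$V{\left(m \right)} = -12 - 2 m$ ($V{\left(m \right)} = - 2 \left(m + 6\right) = - 2 \left(6 + m\right) = -12 - 2 m$)
$E = 9$ ($E = 7 - \frac{\left(4 \left(-4\right) + 0\right) 1}{8} = 7 - \frac{\left(-16 + 0\right) 1}{8} = 7 - \frac{\left(-16\right) 1}{8} = 7 - -2 = 7 + 2 = 9$)
$E \left(-28\right) \left(\left(V{\left(3 \right)} + 0\right) + 12\right) = 9 \left(-28\right) \left(\left(\left(-12 - 6\right) + 0\right) + 12\right) = - 252 \left(\left(\left(-12 - 6\right) + 0\right) + 12\right) = - 252 \left(\left(-18 + 0\right) + 12\right) = - 252 \left(-18 + 12\right) = \left(-252\right) \left(-6\right) = 1512$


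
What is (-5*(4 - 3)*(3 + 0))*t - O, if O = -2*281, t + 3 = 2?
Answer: 577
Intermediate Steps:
t = -1 (t = -3 + 2 = -1)
O = -562
(-5*(4 - 3)*(3 + 0))*t - O = -5*(4 - 3)*(3 + 0)*(-1) - 1*(-562) = -5*3*(-1) + 562 = -15*(-1) + 562 = 15 + 562 = 577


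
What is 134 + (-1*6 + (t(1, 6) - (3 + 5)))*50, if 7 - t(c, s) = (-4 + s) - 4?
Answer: -116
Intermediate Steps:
t(c, s) = 15 - s (t(c, s) = 7 - ((-4 + s) - 4) = 7 - (-8 + s) = 7 + (8 - s) = 15 - s)
134 + (-1*6 + (t(1, 6) - (3 + 5)))*50 = 134 + (-1*6 + ((15 - 1*6) - (3 + 5)))*50 = 134 + (-6 + ((15 - 6) - 1*8))*50 = 134 + (-6 + (9 - 8))*50 = 134 + (-6 + 1)*50 = 134 - 5*50 = 134 - 250 = -116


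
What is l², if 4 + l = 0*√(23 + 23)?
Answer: 16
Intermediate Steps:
l = -4 (l = -4 + 0*√(23 + 23) = -4 + 0*√46 = -4 + 0 = -4)
l² = (-4)² = 16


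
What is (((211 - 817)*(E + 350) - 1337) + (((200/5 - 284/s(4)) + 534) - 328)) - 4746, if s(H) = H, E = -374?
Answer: 8636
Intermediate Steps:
(((211 - 817)*(E + 350) - 1337) + (((200/5 - 284/s(4)) + 534) - 328)) - 4746 = (((211 - 817)*(-374 + 350) - 1337) + (((200/5 - 284/4) + 534) - 328)) - 4746 = ((-606*(-24) - 1337) + (((200*(1/5) - 284*1/4) + 534) - 328)) - 4746 = ((14544 - 1337) + (((40 - 71) + 534) - 328)) - 4746 = (13207 + ((-31 + 534) - 328)) - 4746 = (13207 + (503 - 328)) - 4746 = (13207 + 175) - 4746 = 13382 - 4746 = 8636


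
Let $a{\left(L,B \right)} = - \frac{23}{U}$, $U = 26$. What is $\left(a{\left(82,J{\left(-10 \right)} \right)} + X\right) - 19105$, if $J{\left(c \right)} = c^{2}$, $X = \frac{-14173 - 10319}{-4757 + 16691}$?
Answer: $- \frac{76011373}{3978} \approx -19108.0$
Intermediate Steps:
$X = - \frac{314}{153}$ ($X = - \frac{24492}{11934} = \left(-24492\right) \frac{1}{11934} = - \frac{314}{153} \approx -2.0523$)
$a{\left(L,B \right)} = - \frac{23}{26}$
$\left(a{\left(82,J{\left(-10 \right)} \right)} + X\right) - 19105 = \left(- \frac{23}{26} - \frac{314}{153}\right) - 19105 = - \frac{11683}{3978} - 19105 = - \frac{76011373}{3978}$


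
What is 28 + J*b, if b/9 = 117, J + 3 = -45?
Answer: -50516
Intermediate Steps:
J = -48 (J = -3 - 45 = -48)
b = 1053 (b = 9*117 = 1053)
28 + J*b = 28 - 48*1053 = 28 - 50544 = -50516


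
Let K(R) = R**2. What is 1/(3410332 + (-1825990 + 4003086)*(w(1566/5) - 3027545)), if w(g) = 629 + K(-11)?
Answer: -1/6589619876988 ≈ -1.5175e-13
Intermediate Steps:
w(g) = 750 (w(g) = 629 + (-11)**2 = 629 + 121 = 750)
1/(3410332 + (-1825990 + 4003086)*(w(1566/5) - 3027545)) = 1/(3410332 + (-1825990 + 4003086)*(750 - 3027545)) = 1/(3410332 + 2177096*(-3026795)) = 1/(3410332 - 6589623287320) = 1/(-6589619876988) = -1/6589619876988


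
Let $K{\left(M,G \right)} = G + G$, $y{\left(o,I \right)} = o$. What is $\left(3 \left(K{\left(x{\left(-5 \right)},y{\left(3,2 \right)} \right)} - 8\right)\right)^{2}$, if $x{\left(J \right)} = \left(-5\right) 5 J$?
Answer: $36$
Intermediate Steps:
$x{\left(J \right)} = - 25 J$
$K{\left(M,G \right)} = 2 G$
$\left(3 \left(K{\left(x{\left(-5 \right)},y{\left(3,2 \right)} \right)} - 8\right)\right)^{2} = \left(3 \left(2 \cdot 3 - 8\right)\right)^{2} = \left(3 \left(6 - 8\right)\right)^{2} = \left(3 \left(-2\right)\right)^{2} = \left(-6\right)^{2} = 36$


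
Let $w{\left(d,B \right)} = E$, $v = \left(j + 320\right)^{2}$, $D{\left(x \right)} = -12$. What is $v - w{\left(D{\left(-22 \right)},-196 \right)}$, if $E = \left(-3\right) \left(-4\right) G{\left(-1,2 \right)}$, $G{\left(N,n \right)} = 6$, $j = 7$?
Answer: $106857$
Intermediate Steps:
$E = 72$ ($E = \left(-3\right) \left(-4\right) 6 = 12 \cdot 6 = 72$)
$v = 106929$ ($v = \left(7 + 320\right)^{2} = 327^{2} = 106929$)
$w{\left(d,B \right)} = 72$
$v - w{\left(D{\left(-22 \right)},-196 \right)} = 106929 - 72 = 106857$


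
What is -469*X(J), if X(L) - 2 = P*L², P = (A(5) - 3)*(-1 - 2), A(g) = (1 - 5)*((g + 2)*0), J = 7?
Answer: -207767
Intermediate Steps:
A(g) = 0 (A(g) = -4*(2 + g)*0 = -4*0 = 0)
P = 9 (P = (0 - 3)*(-1 - 2) = -3*(-3) = 9)
X(L) = 2 + 9*L²
-469*X(J) = -469*(2 + 9*7²) = -469*(2 + 9*49) = -469*(2 + 441) = -469*443 = -207767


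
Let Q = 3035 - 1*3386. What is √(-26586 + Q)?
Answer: 3*I*√2993 ≈ 164.13*I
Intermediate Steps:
Q = -351 (Q = 3035 - 3386 = -351)
√(-26586 + Q) = √(-26586 - 351) = √(-26937) = 3*I*√2993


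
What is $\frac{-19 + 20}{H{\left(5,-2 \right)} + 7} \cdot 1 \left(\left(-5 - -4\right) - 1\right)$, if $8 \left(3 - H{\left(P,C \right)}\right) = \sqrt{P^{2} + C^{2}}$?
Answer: $- \frac{1280}{6371} - \frac{16 \sqrt{29}}{6371} \approx -0.21443$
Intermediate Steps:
$H{\left(P,C \right)} = 3 - \frac{\sqrt{C^{2} + P^{2}}}{8}$ ($H{\left(P,C \right)} = 3 - \frac{\sqrt{P^{2} + C^{2}}}{8} = 3 - \frac{\sqrt{C^{2} + P^{2}}}{8}$)
$\frac{-19 + 20}{H{\left(5,-2 \right)} + 7} \cdot 1 \left(\left(-5 - -4\right) - 1\right) = \frac{-19 + 20}{\left(3 - \frac{\sqrt{\left(-2\right)^{2} + 5^{2}}}{8}\right) + 7} \cdot 1 \left(\left(-5 - -4\right) - 1\right) = 1 \frac{1}{\left(3 - \frac{\sqrt{4 + 25}}{8}\right) + 7} \cdot 1 \left(\left(-5 + 4\right) - 1\right) = 1 \frac{1}{\left(3 - \frac{\sqrt{29}}{8}\right) + 7} \cdot 1 \left(-1 - 1\right) = 1 \frac{1}{10 - \frac{\sqrt{29}}{8}} \cdot 1 \left(-2\right) = \frac{1}{10 - \frac{\sqrt{29}}{8}} \left(-2\right) = - \frac{2}{10 - \frac{\sqrt{29}}{8}}$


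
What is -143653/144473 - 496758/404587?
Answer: -129888254845/58451897651 ≈ -2.2221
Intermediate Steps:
-143653/144473 - 496758/404587 = -129888254845/58451897651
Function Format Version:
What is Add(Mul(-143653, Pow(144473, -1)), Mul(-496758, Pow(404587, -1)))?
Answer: Rational(-129888254845, 58451897651) ≈ -2.2221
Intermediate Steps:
Add(Mul(-143653, Pow(144473, -1)), Mul(-496758, Pow(404587, -1))) = Add(Mul(-143653, Rational(1, 144473)), Mul(-496758, Rational(1, 404587))) = Add(Rational(-143653, 144473), Rational(-496758, 404587)) = Rational(-129888254845, 58451897651)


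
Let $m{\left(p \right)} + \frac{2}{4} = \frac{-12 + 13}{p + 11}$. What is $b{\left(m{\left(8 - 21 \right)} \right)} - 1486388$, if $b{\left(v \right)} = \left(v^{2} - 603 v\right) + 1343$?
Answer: $-1484441$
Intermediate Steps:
$m{\left(p \right)} = - \frac{1}{2} + \frac{1}{11 + p}$ ($m{\left(p \right)} = - \frac{1}{2} + \frac{-12 + 13}{p + 11} = - \frac{1}{2} + 1 \frac{1}{11 + p} = - \frac{1}{2} + \frac{1}{11 + p}$)
$b{\left(v \right)} = 1343 + v^{2} - 603 v$
$b{\left(m{\left(8 - 21 \right)} \right)} - 1486388 = \left(1343 + \left(\frac{-9 - \left(8 - 21\right)}{2 \left(11 + \left(8 - 21\right)\right)}\right)^{2} - 603 \frac{-9 - \left(8 - 21\right)}{2 \left(11 + \left(8 - 21\right)\right)}\right) - 1486388 = \left(1343 + \left(\frac{-9 - -13}{2 \left(11 - 13\right)}\right)^{2} - 603 \frac{-9 - -13}{2 \left(11 - 13\right)}\right) - 1486388 = \left(1343 + \left(\frac{-9 + 13}{2 \left(-2\right)}\right)^{2} - 603 \frac{-9 + 13}{2 \left(-2\right)}\right) - 1486388 = \left(1343 + \left(\frac{1}{2} \left(- \frac{1}{2}\right) 4\right)^{2} - 603 \cdot \frac{1}{2} \left(- \frac{1}{2}\right) 4\right) - 1486388 = \left(1343 + \left(-1\right)^{2} - -603\right) - 1486388 = \left(1343 + 1 + 603\right) - 1486388 = 1947 - 1486388 = -1484441$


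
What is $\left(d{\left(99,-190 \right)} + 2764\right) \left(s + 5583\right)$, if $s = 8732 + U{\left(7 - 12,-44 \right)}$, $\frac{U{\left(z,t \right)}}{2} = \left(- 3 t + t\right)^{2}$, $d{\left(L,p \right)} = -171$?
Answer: $77279179$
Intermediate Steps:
$U{\left(z,t \right)} = 8 t^{2}$ ($U{\left(z,t \right)} = 2 \left(- 3 t + t\right)^{2} = 2 \left(- 2 t\right)^{2} = 2 \cdot 4 t^{2} = 8 t^{2}$)
$s = 24220$ ($s = 8732 + 8 \left(-44\right)^{2} = 8732 + 8 \cdot 1936 = 8732 + 15488 = 24220$)
$\left(d{\left(99,-190 \right)} + 2764\right) \left(s + 5583\right) = \left(-171 + 2764\right) \left(24220 + 5583\right) = 2593 \cdot 29803 = 77279179$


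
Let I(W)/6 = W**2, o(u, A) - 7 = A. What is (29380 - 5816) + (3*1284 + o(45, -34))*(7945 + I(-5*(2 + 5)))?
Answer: 58526939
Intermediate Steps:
o(u, A) = 7 + A
I(W) = 6*W**2
(29380 - 5816) + (3*1284 + o(45, -34))*(7945 + I(-5*(2 + 5))) = (29380 - 5816) + (3*1284 + (7 - 34))*(7945 + 6*(-5*(2 + 5))**2) = 23564 + (3852 - 27)*(7945 + 6*(-5*7)**2) = 23564 + 3825*(7945 + 6*(-35)**2) = 23564 + 3825*(7945 + 6*1225) = 23564 + 3825*(7945 + 7350) = 23564 + 3825*15295 = 23564 + 58503375 = 58526939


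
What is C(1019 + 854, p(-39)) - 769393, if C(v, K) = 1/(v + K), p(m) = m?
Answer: -1411066761/1834 ≈ -7.6939e+5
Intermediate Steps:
C(v, K) = 1/(K + v)
C(1019 + 854, p(-39)) - 769393 = 1/(-39 + (1019 + 854)) - 769393 = 1/(-39 + 1873) - 769393 = 1/1834 - 769393 = -1411066761/1834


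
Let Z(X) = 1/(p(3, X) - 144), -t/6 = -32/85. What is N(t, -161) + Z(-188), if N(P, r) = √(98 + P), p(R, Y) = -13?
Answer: -1/157 + √724370/85 ≈ 10.007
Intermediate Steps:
t = 192/85 (t = -(-192)/85 = -6*(-32/85) = 192/85 ≈ 2.2588)
Z(X) = -1/157 (Z(X) = 1/(-13 - 144) = 1/(-157) = -1/157)
N(t, -161) + Z(-188) = √(98 + 192/85) - 1/157 = √(8522/85) - 1/157 = √724370/85 - 1/157 = -1/157 + √724370/85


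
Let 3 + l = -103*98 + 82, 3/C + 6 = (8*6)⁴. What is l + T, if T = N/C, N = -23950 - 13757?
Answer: -66721415305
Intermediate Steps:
C = 1/1769470 (C = 3/(-6 + (8*6)⁴) = 3/(-6 + 48⁴) = 3/(-6 + 5308416) = 3/5308410 = 3*(1/5308410) = 1/1769470 ≈ 5.6514e-7)
N = -37707
l = -10015 (l = -3 + (-103*98 + 82) = -3 + (-10094 + 82) = -3 - 10012 = -10015)
T = -66721405290 (T = -37707/1/1769470 = -37707*1769470 = -66721405290)
l + T = -10015 - 66721405290 = -66721415305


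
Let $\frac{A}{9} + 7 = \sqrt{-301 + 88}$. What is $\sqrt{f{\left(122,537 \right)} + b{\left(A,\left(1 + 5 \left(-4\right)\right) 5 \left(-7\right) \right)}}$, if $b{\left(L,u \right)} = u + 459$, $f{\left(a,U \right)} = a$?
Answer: $\sqrt{1246} \approx 35.299$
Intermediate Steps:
$A = -63 + 9 i \sqrt{213}$ ($A = -63 + 9 \sqrt{-301 + 88} = -63 + 9 \sqrt{-213} = -63 + 9 i \sqrt{213} \approx -63.0 + 131.35 i$)
$b{\left(L,u \right)} = 459 + u$
$\sqrt{f{\left(122,537 \right)} + b{\left(A,\left(1 + 5 \left(-4\right)\right) 5 \left(-7\right) \right)}} = \sqrt{122 + \left(459 + \left(1 + 5 \left(-4\right)\right) 5 \left(-7\right)\right)} = \sqrt{122 + \left(459 + \left(1 - 20\right) 5 \left(-7\right)\right)} = \sqrt{122 + \left(459 + \left(-19\right) 5 \left(-7\right)\right)} = \sqrt{122 + \left(459 - -665\right)} = \sqrt{122 + \left(459 + 665\right)} = \sqrt{122 + 1124} = \sqrt{1246}$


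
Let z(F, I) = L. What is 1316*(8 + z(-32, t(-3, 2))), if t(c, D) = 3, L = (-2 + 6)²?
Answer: 31584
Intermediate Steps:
L = 16 (L = 4² = 16)
z(F, I) = 16
1316*(8 + z(-32, t(-3, 2))) = 1316*(8 + 16) = 1316*24 = 31584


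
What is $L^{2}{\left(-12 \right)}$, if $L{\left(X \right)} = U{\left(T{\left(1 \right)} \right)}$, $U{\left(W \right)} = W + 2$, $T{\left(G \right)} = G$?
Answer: $9$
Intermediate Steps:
$U{\left(W \right)} = 2 + W$
$L{\left(X \right)} = 3$ ($L{\left(X \right)} = 2 + 1 = 3$)
$L^{2}{\left(-12 \right)} = 3^{2} = 9$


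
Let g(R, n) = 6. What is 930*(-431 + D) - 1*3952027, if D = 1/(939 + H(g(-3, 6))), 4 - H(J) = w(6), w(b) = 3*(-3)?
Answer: -2071959467/476 ≈ -4.3529e+6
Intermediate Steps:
w(b) = -9
H(J) = 13 (H(J) = 4 - 1*(-9) = 4 + 9 = 13)
D = 1/952 (D = 1/(939 + 13) = 1/952 ≈ 0.0010504)
930*(-431 + D) - 1*3952027 = 930*(-431 + 1/952) - 1*3952027 = 930*(-410311/952) - 3952027 = -190794615/476 - 3952027 = -2071959467/476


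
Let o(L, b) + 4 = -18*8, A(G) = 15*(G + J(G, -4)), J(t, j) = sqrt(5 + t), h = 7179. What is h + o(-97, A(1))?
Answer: 7031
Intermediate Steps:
A(G) = 15*G + 15*sqrt(5 + G) (A(G) = 15*(G + sqrt(5 + G)) = 15*G + 15*sqrt(5 + G))
o(L, b) = -148 (o(L, b) = -4 - 18*8 = -4 - 144 = -148)
h + o(-97, A(1)) = 7179 - 148 = 7031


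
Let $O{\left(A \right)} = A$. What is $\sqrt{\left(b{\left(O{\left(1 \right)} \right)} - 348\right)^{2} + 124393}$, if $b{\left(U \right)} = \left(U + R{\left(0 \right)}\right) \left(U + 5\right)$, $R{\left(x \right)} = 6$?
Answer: $\sqrt{218029} \approx 466.94$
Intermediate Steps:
$b{\left(U \right)} = \left(5 + U\right) \left(6 + U\right)$ ($b{\left(U \right)} = \left(U + 6\right) \left(U + 5\right) = \left(6 + U\right) \left(5 + U\right) = \left(5 + U\right) \left(6 + U\right)$)
$\sqrt{\left(b{\left(O{\left(1 \right)} \right)} - 348\right)^{2} + 124393} = \sqrt{\left(\left(30 + 1^{2} + 11 \cdot 1\right) - 348\right)^{2} + 124393} = \sqrt{\left(\left(30 + 1 + 11\right) - 348\right)^{2} + 124393} = \sqrt{\left(42 - 348\right)^{2} + 124393} = \sqrt{\left(-306\right)^{2} + 124393} = \sqrt{93636 + 124393} = \sqrt{218029}$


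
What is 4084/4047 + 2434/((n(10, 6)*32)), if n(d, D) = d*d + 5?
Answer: 1309591/755440 ≈ 1.7335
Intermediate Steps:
n(d, D) = 5 + d² (n(d, D) = d² + 5 = 5 + d²)
4084/4047 + 2434/((n(10, 6)*32)) = 4084/4047 + 2434/(((5 + 10²)*32)) = 4084*(1/4047) + 2434/(((5 + 100)*32)) = 4084/4047 + 2434/((105*32)) = 4084/4047 + 2434/3360 = 4084/4047 + 2434*(1/3360) = 4084/4047 + 1217/1680 = 1309591/755440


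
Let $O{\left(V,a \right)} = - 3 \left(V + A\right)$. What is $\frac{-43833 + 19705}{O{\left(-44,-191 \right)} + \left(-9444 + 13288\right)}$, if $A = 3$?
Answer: $- \frac{24128}{3967} \approx -6.0822$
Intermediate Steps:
$O{\left(V,a \right)} = -9 - 3 V$ ($O{\left(V,a \right)} = - 3 \left(V + 3\right) = - 3 \left(3 + V\right) = -9 - 3 V$)
$\frac{-43833 + 19705}{O{\left(-44,-191 \right)} + \left(-9444 + 13288\right)} = \frac{-43833 + 19705}{\left(-9 - -132\right) + \left(-9444 + 13288\right)} = - \frac{24128}{\left(-9 + 132\right) + 3844} = - \frac{24128}{123 + 3844} = - \frac{24128}{3967}$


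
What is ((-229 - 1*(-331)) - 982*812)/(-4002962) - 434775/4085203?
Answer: 758335507348/8176456185643 ≈ 0.092746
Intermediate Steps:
((-229 - 1*(-331)) - 982*812)/(-4002962) - 434775/4085203 = ((-229 + 331) - 797384)*(-1/4002962) - 434775*1/4085203 = (102 - 797384)*(-1/4002962) - 434775/4085203 = -797282*(-1/4002962) - 434775/4085203 = 398641/2001481 - 434775/4085203 = 758335507348/8176456185643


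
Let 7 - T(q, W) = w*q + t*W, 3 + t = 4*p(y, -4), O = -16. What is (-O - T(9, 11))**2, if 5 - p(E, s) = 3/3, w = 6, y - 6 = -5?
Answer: 42436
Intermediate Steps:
y = 1 (y = 6 - 5 = 1)
p(E, s) = 4 (p(E, s) = 5 - 3/3 = 5 - 1*1 = 5 - 1 = 4)
t = 13 (t = -3 + 4*4 = -3 + 16 = 13)
T(q, W) = 7 - 13*W - 6*q (T(q, W) = 7 - (6*q + 13*W) = 7 + (-13*W - 6*q) = 7 - 13*W - 6*q)
(-O - T(9, 11))**2 = (-1*(-16) - (7 - 13*11 - 6*9))**2 = (16 - (7 - 143 - 54))**2 = (16 - 1*(-190))**2 = (16 + 190)**2 = 206**2 = 42436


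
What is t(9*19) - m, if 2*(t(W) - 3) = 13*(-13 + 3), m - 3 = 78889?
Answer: -78954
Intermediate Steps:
m = 78892 (m = 3 + 78889 = 78892)
t(W) = -62 (t(W) = 3 + (13*(-13 + 3))/2 = 3 + (13*(-10))/2 = 3 + (½)*(-130) = 3 - 65 = -62)
t(9*19) - m = -62 - 1*78892 = -62 - 78892 = -78954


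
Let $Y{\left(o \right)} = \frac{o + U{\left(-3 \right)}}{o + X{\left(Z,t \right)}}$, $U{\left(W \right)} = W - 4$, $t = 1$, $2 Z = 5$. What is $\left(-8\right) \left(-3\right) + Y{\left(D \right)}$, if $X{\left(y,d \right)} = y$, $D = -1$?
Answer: $\frac{56}{3} \approx 18.667$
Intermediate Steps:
$Z = \frac{5}{2}$ ($Z = \frac{1}{2} \cdot 5 = \frac{5}{2} \approx 2.5$)
$U{\left(W \right)} = -4 + W$ ($U{\left(W \right)} = W - 4 = -4 + W$)
$Y{\left(o \right)} = \frac{-7 + o}{\frac{5}{2} + o}$ ($Y{\left(o \right)} = \frac{o - 7}{o + \frac{5}{2}} = \frac{o - 7}{\frac{5}{2} + o} = \frac{-7 + o}{\frac{5}{2} + o}$)
$\left(-8\right) \left(-3\right) + Y{\left(D \right)} = \left(-8\right) \left(-3\right) + \frac{2 \left(-7 - 1\right)}{5 + 2 \left(-1\right)} = 24 + 2 \frac{1}{5 - 2} \left(-8\right) = 24 + 2 \cdot \frac{1}{3} \left(-8\right) = 24 - \frac{16}{3} = \frac{56}{3}$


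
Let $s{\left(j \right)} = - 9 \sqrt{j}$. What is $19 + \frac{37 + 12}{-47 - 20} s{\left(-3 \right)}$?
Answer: $19 + \frac{441 i \sqrt{3}}{67} \approx 19.0 + 11.401 i$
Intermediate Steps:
$19 + \frac{37 + 12}{-47 - 20} s{\left(-3 \right)} = 19 + \frac{37 + 12}{-47 - 20} \left(- 9 \sqrt{-3}\right) = 19 + \frac{49}{-67} \left(- 9 i \sqrt{3}\right) = 19 + 49 \left(- \frac{1}{67}\right) \left(- 9 i \sqrt{3}\right) = 19 - \frac{49 \left(- 9 i \sqrt{3}\right)}{67} = 19 + \frac{441 i \sqrt{3}}{67}$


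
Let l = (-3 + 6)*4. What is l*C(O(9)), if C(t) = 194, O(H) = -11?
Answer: 2328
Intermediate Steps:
l = 12 (l = 3*4 = 12)
l*C(O(9)) = 12*194 = 2328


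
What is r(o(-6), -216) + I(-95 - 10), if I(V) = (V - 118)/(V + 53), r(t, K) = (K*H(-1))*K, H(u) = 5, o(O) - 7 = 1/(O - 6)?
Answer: 12130783/52 ≈ 2.3328e+5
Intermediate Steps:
o(O) = 7 + 1/(-6 + O) (o(O) = 7 + 1/(O - 6) = 7 + 1/(-6 + O))
r(t, K) = 5*K**2 (r(t, K) = (K*5)*K = (5*K)*K = 5*K**2)
I(V) = (-118 + V)/(53 + V)
r(o(-6), -216) + I(-95 - 10) = 5*(-216)**2 + (-118 + (-95 - 10))/(53 + (-95 - 10)) = 5*46656 + (-118 - 105)/(53 - 105) = 233280 - 223/(-52) = 233280 - 1/52*(-223) = 233280 + 223/52 = 12130783/52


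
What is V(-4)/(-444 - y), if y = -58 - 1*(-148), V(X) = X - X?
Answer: 0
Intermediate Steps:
V(X) = 0
y = 90 (y = -58 + 148 = 90)
V(-4)/(-444 - y) = 0/(-444 - 1*90) = 0/(-444 - 90) = 0/(-534) = 0*(-1/534) = 0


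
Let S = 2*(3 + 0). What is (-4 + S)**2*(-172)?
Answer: -688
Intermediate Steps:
S = 6 (S = 2*3 = 6)
(-4 + S)**2*(-172) = (-4 + 6)**2*(-172) = 2**2*(-172) = 4*(-172) = -688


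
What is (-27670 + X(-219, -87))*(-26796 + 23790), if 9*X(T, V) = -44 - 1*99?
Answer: 83223782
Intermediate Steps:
X(T, V) = -143/9 (X(T, V) = (-44 - 1*99)/9 = (-44 - 99)/9 = (⅑)*(-143) = -143/9)
(-27670 + X(-219, -87))*(-26796 + 23790) = (-27670 - 143/9)*(-26796 + 23790) = -249173/9*(-3006) = 83223782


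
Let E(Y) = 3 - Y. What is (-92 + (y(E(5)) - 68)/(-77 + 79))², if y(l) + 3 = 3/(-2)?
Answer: 263169/16 ≈ 16448.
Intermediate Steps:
y(l) = -9/2 (y(l) = -3 + 3/(-2) = -3 + 3*(-½) = -3 - 3/2 = -9/2)
(-92 + (y(E(5)) - 68)/(-77 + 79))² = (-92 + (-9/2 - 68)/(-77 + 79))² = (-92 - 145/2/2)² = (-92 - 145/2*½)² = (-92 - 145/4)² = (-513/4)² = 263169/16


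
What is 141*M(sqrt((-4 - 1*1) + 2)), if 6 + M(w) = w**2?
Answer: -1269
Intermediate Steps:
M(w) = -6 + w**2
141*M(sqrt((-4 - 1*1) + 2)) = 141*(-6 + (sqrt((-4 - 1*1) + 2))**2) = 141*(-6 + (sqrt((-4 - 1) + 2))**2) = 141*(-6 + (sqrt(-5 + 2))**2) = 141*(-6 + (sqrt(-3))**2) = 141*(-6 + (I*sqrt(3))**2) = 141*(-6 - 3) = 141*(-9) = -1269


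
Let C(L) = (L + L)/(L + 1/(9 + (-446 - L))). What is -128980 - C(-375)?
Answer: -2998960480/23251 ≈ -1.2898e+5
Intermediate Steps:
C(L) = 2*L/(L + 1/(-437 - L)) (C(L) = (2*L)/(L + 1/(-437 - L)) = 2*L/(L + 1/(-437 - L)))
-128980 - C(-375) = -128980 - 2*(-375)*(437 - 375)/(-1 + (-375)**2 + 437*(-375)) = -128980 - 2*(-375)*62/(-1 + 140625 - 163875) = -128980 - 2*(-375)*62/(-23251) = -128980 - 2*(-375)*(-1)*62/23251 = -128980 - 1*46500/23251 = -128980 - 46500/23251 = -2998960480/23251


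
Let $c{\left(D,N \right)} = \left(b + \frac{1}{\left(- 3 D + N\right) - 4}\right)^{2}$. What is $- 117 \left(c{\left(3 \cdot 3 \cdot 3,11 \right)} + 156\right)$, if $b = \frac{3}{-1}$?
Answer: $- \frac{105766245}{5476} \approx -19315.0$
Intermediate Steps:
$b = -3$ ($b = 3 \left(-1\right) = -3$)
$c{\left(D,N \right)} = \left(-3 + \frac{1}{-4 + N - 3 D}\right)^{2}$ ($c{\left(D,N \right)} = \left(-3 + \frac{1}{\left(- 3 D + N\right) - 4}\right)^{2} = \left(-3 + \frac{1}{\left(N - 3 D\right) - 4}\right)^{2} = \left(-3 + \frac{1}{-4 + N - 3 D}\right)^{2}$)
$- 117 \left(c{\left(3 \cdot 3 \cdot 3,11 \right)} + 156\right) = - 117 \left(\frac{\left(13 - 33 + 9 \cdot 3 \cdot 3 \cdot 3\right)^{2}}{\left(4 - 11 + 3 \cdot 3 \cdot 3 \cdot 3\right)^{2}} + 156\right) = - 117 \left(\frac{\left(13 - 33 + 9 \cdot 9 \cdot 3\right)^{2}}{\left(4 - 11 + 3 \cdot 9 \cdot 3\right)^{2}} + 156\right) = - 117 \left(\frac{\left(13 - 33 + 9 \cdot 27\right)^{2}}{\left(4 - 11 + 3 \cdot 27\right)^{2}} + 156\right) = - 117 \left(\frac{\left(13 - 33 + 243\right)^{2}}{\left(4 - 11 + 81\right)^{2}} + 156\right) = - 117 \left(\frac{223^{2}}{5476} + 156\right) = - 117 \left(\frac{1}{5476} \cdot 49729 + 156\right) = - 117 \left(\frac{49729}{5476} + 156\right) = \left(-117\right) \frac{903985}{5476} = - \frac{105766245}{5476}$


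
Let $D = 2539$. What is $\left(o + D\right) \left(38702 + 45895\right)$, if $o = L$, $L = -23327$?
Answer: $-1758602436$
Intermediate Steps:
$o = -23327$
$\left(o + D\right) \left(38702 + 45895\right) = \left(-23327 + 2539\right) \left(38702 + 45895\right) = \left(-20788\right) 84597 = -1758602436$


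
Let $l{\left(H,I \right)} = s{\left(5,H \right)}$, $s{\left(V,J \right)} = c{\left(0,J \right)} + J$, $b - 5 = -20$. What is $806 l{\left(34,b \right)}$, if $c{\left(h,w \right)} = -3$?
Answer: $24986$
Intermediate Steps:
$b = -15$ ($b = 5 - 20 = -15$)
$s{\left(V,J \right)} = -3 + J$
$l{\left(H,I \right)} = -3 + H$
$806 l{\left(34,b \right)} = 806 \left(-3 + 34\right) = 806 \cdot 31 = 24986$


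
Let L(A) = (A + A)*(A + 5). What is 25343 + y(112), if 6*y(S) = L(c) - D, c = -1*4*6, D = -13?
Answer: 152983/6 ≈ 25497.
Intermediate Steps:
c = -24 (c = -4*6 = -24)
L(A) = 2*A*(5 + A) (L(A) = (2*A)*(5 + A) = 2*A*(5 + A))
y(S) = 925/6 (y(S) = (2*(-24)*(5 - 24) - 1*(-13))/6 = (2*(-24)*(-19) + 13)/6 = (912 + 13)/6 = (⅙)*925 = 925/6)
25343 + y(112) = 25343 + 925/6 = 152983/6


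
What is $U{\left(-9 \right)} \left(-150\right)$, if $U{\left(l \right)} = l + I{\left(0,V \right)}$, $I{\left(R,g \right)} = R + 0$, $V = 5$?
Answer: $1350$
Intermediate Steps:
$I{\left(R,g \right)} = R$
$U{\left(l \right)} = l$ ($U{\left(l \right)} = l + 0 = l$)
$U{\left(-9 \right)} \left(-150\right) = \left(-9\right) \left(-150\right) = 1350$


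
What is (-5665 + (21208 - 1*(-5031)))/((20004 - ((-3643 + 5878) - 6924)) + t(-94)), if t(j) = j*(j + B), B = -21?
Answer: 20574/35503 ≈ 0.57950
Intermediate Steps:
t(j) = j*(-21 + j) (t(j) = j*(j - 21) = j*(-21 + j))
(-5665 + (21208 - 1*(-5031)))/((20004 - ((-3643 + 5878) - 6924)) + t(-94)) = (-5665 + (21208 - 1*(-5031)))/((20004 - ((-3643 + 5878) - 6924)) - 94*(-21 - 94)) = (-5665 + (21208 + 5031))/((20004 - (2235 - 6924)) - 94*(-115)) = (-5665 + 26239)/((20004 - 1*(-4689)) + 10810) = 20574/((20004 + 4689) + 10810) = 20574/(24693 + 10810) = 20574/35503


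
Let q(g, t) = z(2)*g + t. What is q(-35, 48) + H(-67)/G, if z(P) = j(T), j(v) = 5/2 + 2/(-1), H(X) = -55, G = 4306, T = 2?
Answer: 65639/2153 ≈ 30.487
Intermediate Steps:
j(v) = ½ (j(v) = 5*(½) + 2*(-1) = 5/2 - 2 = ½)
z(P) = ½
q(g, t) = t + g/2 (q(g, t) = g/2 + t = t + g/2)
q(-35, 48) + H(-67)/G = (48 + (½)*(-35)) - 55/4306 = (48 - 35/2) - 55*1/4306 = 61/2 - 55/4306 = 65639/2153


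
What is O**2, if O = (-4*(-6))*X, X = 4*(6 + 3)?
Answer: 746496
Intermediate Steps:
X = 36 (X = 4*9 = 36)
O = 864 (O = -4*(-6)*36 = 24*36 = 864)
O**2 = 864**2 = 746496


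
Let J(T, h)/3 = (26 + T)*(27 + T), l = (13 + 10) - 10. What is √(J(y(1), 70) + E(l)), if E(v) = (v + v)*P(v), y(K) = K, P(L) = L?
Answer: √2606 ≈ 51.049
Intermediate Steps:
l = 13 (l = 23 - 10 = 13)
J(T, h) = 3*(26 + T)*(27 + T) (J(T, h) = 3*((26 + T)*(27 + T)) = 3*(26 + T)*(27 + T))
E(v) = 2*v² (E(v) = (v + v)*v = (2*v)*v = 2*v²)
√(J(y(1), 70) + E(l)) = √((2106 + 3*1² + 159*1) + 2*13²) = √((2106 + 3*1 + 159) + 2*169) = √((2106 + 3 + 159) + 338) = √(2268 + 338) = √2606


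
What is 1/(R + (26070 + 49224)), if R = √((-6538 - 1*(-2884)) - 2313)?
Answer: 8366/629910267 - I*√663/1889730801 ≈ 1.3281e-5 - 1.3626e-8*I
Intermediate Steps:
R = 3*I*√663 (R = √((-6538 + 2884) - 2313) = √(-3654 - 2313) = √(-5967) = 3*I*√663 ≈ 77.246*I)
1/(R + (26070 + 49224)) = 1/(3*I*√663 + (26070 + 49224)) = 1/(3*I*√663 + 75294) = 1/(75294 + 3*I*√663)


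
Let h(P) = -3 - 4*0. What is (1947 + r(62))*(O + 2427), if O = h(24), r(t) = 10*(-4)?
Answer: 4622568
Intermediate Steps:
r(t) = -40
h(P) = -3 (h(P) = -3 + 0 = -3)
O = -3
(1947 + r(62))*(O + 2427) = (1947 - 40)*(-3 + 2427) = 1907*2424 = 4622568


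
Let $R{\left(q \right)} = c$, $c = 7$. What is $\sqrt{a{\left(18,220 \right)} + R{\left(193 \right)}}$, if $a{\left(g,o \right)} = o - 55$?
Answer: $2 \sqrt{43} \approx 13.115$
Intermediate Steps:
$a{\left(g,o \right)} = -55 + o$
$R{\left(q \right)} = 7$
$\sqrt{a{\left(18,220 \right)} + R{\left(193 \right)}} = \sqrt{\left(-55 + 220\right) + 7} = \sqrt{165 + 7} = \sqrt{172} = 2 \sqrt{43}$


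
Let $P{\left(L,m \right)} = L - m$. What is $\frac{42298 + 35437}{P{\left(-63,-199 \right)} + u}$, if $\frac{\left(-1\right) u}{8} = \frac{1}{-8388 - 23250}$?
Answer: $\frac{1229689965}{2151388} \approx 571.58$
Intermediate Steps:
$u = \frac{4}{15819}$ ($u = - \frac{8}{-8388 - 23250} = - \frac{8}{-31638} = \left(-8\right) \left(- \frac{1}{31638}\right) = \frac{4}{15819} \approx 0.00025286$)
$\frac{42298 + 35437}{P{\left(-63,-199 \right)} + u} = \frac{42298 + 35437}{\left(-63 - -199\right) + \frac{4}{15819}} = \frac{77735}{\left(-63 + 199\right) + \frac{4}{15819}} = \frac{77735}{136 + \frac{4}{15819}} = \frac{77735}{\frac{2151388}{15819}} = 77735 \cdot \frac{15819}{2151388} = \frac{1229689965}{2151388}$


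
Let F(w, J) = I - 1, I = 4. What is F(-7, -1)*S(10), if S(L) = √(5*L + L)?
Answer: 6*√15 ≈ 23.238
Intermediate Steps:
F(w, J) = 3 (F(w, J) = 4 - 1 = 3)
S(L) = √6*√L (S(L) = √(6*L) = √6*√L)
F(-7, -1)*S(10) = 3*(√6*√10) = 3*(2*√15) = 6*√15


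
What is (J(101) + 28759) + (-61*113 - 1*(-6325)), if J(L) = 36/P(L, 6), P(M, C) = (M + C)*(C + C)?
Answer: 3016440/107 ≈ 28191.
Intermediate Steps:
P(M, C) = 2*C*(C + M) (P(M, C) = (C + M)*(2*C) = 2*C*(C + M))
J(L) = 36/(72 + 12*L) (J(L) = 36/((2*6*(6 + L))) = 36/(72 + 12*L))
(J(101) + 28759) + (-61*113 - 1*(-6325)) = (3/(6 + 101) + 28759) + (-61*113 - 1*(-6325)) = (3/107 + 28759) + (-6893 + 6325) = (3*(1/107) + 28759) - 568 = (3/107 + 28759) - 568 = 3077216/107 - 568 = 3016440/107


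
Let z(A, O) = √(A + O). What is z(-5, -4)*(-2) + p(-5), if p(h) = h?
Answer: -5 - 6*I ≈ -5.0 - 6.0*I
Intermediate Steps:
z(-5, -4)*(-2) + p(-5) = √(-5 - 4)*(-2) - 5 = √(-9)*(-2) - 5 = (3*I)*(-2) - 5 = -6*I - 5 = -5 - 6*I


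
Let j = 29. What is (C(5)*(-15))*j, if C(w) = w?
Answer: -2175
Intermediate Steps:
(C(5)*(-15))*j = (5*(-15))*29 = -75*29 = -2175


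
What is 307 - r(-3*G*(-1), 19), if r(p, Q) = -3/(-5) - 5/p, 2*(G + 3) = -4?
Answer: 4591/15 ≈ 306.07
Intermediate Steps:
G = -5 (G = -3 + (½)*(-4) = -3 - 2 = -5)
r(p, Q) = ⅗ - 5/p (r(p, Q) = -3*(-⅕) - 5/p = ⅗ - 5/p)
307 - r(-3*G*(-1), 19) = 307 - (⅗ - 5/(-3*(-5)*(-1))) = 307 - (⅗ - 5/(15*(-1))) = 307 - (⅗ - 5/(-15)) = 307 - (⅗ - 5*(-1/15)) = 307 - (⅗ + ⅓) = 307 - 1*14/15 = 307 - 14/15 = 4591/15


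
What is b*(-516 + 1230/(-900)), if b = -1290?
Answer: 667403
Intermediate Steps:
b*(-516 + 1230/(-900)) = -1290*(-516 + 1230/(-900)) = -1290*(-516 + 1230*(-1/900)) = -1290*(-516 - 41/30) = -1290*(-15521/30) = 667403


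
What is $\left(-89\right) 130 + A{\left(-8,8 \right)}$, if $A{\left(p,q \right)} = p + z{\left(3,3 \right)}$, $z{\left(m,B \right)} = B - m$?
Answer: $-11578$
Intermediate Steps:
$A{\left(p,q \right)} = p$ ($A{\left(p,q \right)} = p + \left(3 - 3\right) = p + 0 = p$)
$\left(-89\right) 130 + A{\left(-8,8 \right)} = \left(-89\right) 130 - 8 = -11570 - 8 = -11578$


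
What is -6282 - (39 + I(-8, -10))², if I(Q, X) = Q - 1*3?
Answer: -7066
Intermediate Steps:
I(Q, X) = -3 + Q (I(Q, X) = Q - 3 = -3 + Q)
-6282 - (39 + I(-8, -10))² = -6282 - (39 + (-3 - 8))² = -6282 - (39 - 11)² = -6282 - 1*28² = -6282 - 1*784 = -6282 - 784 = -7066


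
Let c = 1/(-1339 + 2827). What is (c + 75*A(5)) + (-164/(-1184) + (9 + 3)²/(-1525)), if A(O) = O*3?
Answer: 94459208011/83960400 ≈ 1125.0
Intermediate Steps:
A(O) = 3*O
c = 1/1488 ≈ 0.00067204
(c + 75*A(5)) + (-164/(-1184) + (9 + 3)²/(-1525)) = (1/1488 + 75*(3*5)) + (-164/(-1184) + (9 + 3)²/(-1525)) = (1/1488 + 75*15) + (-164*(-1/1184) + 12²*(-1/1525)) = (1/1488 + 1125) + (41/296 + 144*(-1/1525)) = 1674001/1488 + (41/296 - 144/1525) = 1674001/1488 + 19901/451400 = 94459208011/83960400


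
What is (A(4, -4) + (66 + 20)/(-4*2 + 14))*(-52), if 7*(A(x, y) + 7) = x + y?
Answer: -1144/3 ≈ -381.33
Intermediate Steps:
A(x, y) = -7 + x/7 + y/7 (A(x, y) = -7 + (x + y)/7 = -7 + (x/7 + y/7) = -7 + x/7 + y/7)
(A(4, -4) + (66 + 20)/(-4*2 + 14))*(-52) = ((-7 + (⅐)*4 + (⅐)*(-4)) + (66 + 20)/(-4*2 + 14))*(-52) = ((-7 + 4/7 - 4/7) + 86/(-8 + 14))*(-52) = (-7 + 86/6)*(-52) = (-7 + 86*(⅙))*(-52) = (-7 + 43/3)*(-52) = (22/3)*(-52) = -1144/3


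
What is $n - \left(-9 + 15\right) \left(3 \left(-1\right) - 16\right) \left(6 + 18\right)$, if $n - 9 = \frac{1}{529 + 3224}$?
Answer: $\frac{10301986}{3753} \approx 2745.0$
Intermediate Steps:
$n = \frac{33778}{3753}$ ($n = 9 + \frac{1}{529 + 3224} = 9 + \frac{1}{3753} = \frac{33778}{3753} \approx 9.0003$)
$n - \left(-9 + 15\right) \left(3 \left(-1\right) - 16\right) \left(6 + 18\right) = \frac{33778}{3753} - \left(-9 + 15\right) \left(3 \left(-1\right) - 16\right) \left(6 + 18\right) = \frac{33778}{3753} - 6 \left(-3 - 16\right) 24 = \frac{33778}{3753} - 6 \left(-19\right) 24 = \frac{33778}{3753} - \left(-114\right) 24 = \frac{33778}{3753} - -2736 = \frac{33778}{3753} + 2736 = \frac{10301986}{3753}$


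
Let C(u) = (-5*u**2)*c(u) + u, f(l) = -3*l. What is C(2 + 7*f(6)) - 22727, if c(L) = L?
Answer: 9510269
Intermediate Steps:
C(u) = u - 5*u**3 (C(u) = (-5*u**2)*u + u = -5*u**3 + u = u - 5*u**3)
C(2 + 7*f(6)) - 22727 = ((2 + 7*(-3*6)) - 5*(2 + 7*(-3*6))**3) - 22727 = ((2 + 7*(-18)) - 5*(2 + 7*(-18))**3) - 22727 = ((2 - 126) - 5*(2 - 126)**3) - 22727 = (-124 - 5*(-124)**3) - 22727 = (-124 - 5*(-1906624)) - 22727 = (-124 + 9533120) - 22727 = 9532996 - 22727 = 9510269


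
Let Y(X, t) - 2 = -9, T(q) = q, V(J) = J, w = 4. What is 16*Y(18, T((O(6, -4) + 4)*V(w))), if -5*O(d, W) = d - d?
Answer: -112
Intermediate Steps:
O(d, W) = 0 (O(d, W) = -(d - d)/5 = -⅕*0 = 0)
Y(X, t) = -7 (Y(X, t) = 2 - 9 = -7)
16*Y(18, T((O(6, -4) + 4)*V(w))) = 16*(-7) = -112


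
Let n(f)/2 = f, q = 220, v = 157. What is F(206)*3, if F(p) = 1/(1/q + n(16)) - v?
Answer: -1105217/2347 ≈ -470.91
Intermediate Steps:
n(f) = 2*f
F(p) = -1105217/7041 (F(p) = 1/(1/220 + 2*16) - 1*157 = 1/(1/220 + 32) - 157 = 1/(7041/220) - 157 = 220/7041 - 157 = -1105217/7041)
F(206)*3 = -1105217/7041*3 = -1105217/2347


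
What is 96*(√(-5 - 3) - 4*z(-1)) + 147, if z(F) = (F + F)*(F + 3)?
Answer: 1683 + 192*I*√2 ≈ 1683.0 + 271.53*I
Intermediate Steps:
z(F) = 2*F*(3 + F) (z(F) = (2*F)*(3 + F) = 2*F*(3 + F))
96*(√(-5 - 3) - 4*z(-1)) + 147 = 96*(√(-5 - 3) - 8*(-1)*(3 - 1)) + 147 = 96*(√(-8) - 8*(-1)*2) + 147 = 96*(2*I*√2 - 4*(-4)) + 147 = 96*(2*I*√2 + 16) + 147 = 96*(16 + 2*I*√2) + 147 = (1536 + 192*I*√2) + 147 = 1683 + 192*I*√2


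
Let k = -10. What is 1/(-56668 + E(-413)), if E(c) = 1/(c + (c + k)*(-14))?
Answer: -5509/312184011 ≈ -1.7647e-5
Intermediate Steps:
E(c) = 1/(140 - 13*c) (E(c) = 1/(c + (c - 10)*(-14)) = 1/(c + (-10 + c)*(-14)) = 1/(c + (140 - 14*c)) = 1/(140 - 13*c))
1/(-56668 + E(-413)) = 1/(-56668 - 1/(-140 + 13*(-413))) = 1/(-56668 - 1/(-140 - 5369)) = 1/(-56668 - 1/(-5509)) = 1/(-56668 - 1*(-1/5509)) = 1/(-56668 + 1/5509) = 1/(-312184011/5509) = -5509/312184011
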